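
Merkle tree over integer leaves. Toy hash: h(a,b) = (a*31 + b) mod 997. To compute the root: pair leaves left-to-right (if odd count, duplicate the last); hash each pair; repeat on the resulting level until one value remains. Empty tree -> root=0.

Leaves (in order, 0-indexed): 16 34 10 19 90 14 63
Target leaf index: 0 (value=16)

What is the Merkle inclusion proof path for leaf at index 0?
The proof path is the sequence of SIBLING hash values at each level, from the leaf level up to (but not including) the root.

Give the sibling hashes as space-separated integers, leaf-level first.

Answer: 34 329 207

Derivation:
L0 (leaves): [16, 34, 10, 19, 90, 14, 63], target index=0
L1: h(16,34)=(16*31+34)%997=530 [pair 0] h(10,19)=(10*31+19)%997=329 [pair 1] h(90,14)=(90*31+14)%997=810 [pair 2] h(63,63)=(63*31+63)%997=22 [pair 3] -> [530, 329, 810, 22]
  Sibling for proof at L0: 34
L2: h(530,329)=(530*31+329)%997=807 [pair 0] h(810,22)=(810*31+22)%997=207 [pair 1] -> [807, 207]
  Sibling for proof at L1: 329
L3: h(807,207)=(807*31+207)%997=299 [pair 0] -> [299]
  Sibling for proof at L2: 207
Root: 299
Proof path (sibling hashes from leaf to root): [34, 329, 207]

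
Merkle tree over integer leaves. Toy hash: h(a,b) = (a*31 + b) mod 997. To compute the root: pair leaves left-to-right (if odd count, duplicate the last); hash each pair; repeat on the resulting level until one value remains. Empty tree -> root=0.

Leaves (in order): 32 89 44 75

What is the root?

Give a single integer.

Answer: 55

Derivation:
L0: [32, 89, 44, 75]
L1: h(32,89)=(32*31+89)%997=84 h(44,75)=(44*31+75)%997=442 -> [84, 442]
L2: h(84,442)=(84*31+442)%997=55 -> [55]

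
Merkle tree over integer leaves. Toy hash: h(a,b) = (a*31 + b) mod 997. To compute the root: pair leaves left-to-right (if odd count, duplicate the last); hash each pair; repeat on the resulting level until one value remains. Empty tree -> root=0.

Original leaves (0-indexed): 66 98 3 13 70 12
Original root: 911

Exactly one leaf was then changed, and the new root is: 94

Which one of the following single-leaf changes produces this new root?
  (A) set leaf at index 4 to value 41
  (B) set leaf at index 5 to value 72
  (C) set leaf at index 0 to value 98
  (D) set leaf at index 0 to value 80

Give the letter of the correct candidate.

Answer: C

Derivation:
Original leaves: [66, 98, 3, 13, 70, 12]
Target new root: 94
Try each candidate change and compute the resulting root:
Candidate A: set leaf[4] = 41 -> leaves = [66, 98, 3, 13, 41, 12]
  L0: [66, 98, 3, 13, 41, 12]
  L1: h(66,98)=(66*31+98)%997=150 h(3,13)=(3*31+13)%997=106 h(41,12)=(41*31+12)%997=286 -> [150, 106, 286]
  L2: h(150,106)=(150*31+106)%997=768 h(286,286)=(286*31+286)%997=179 -> [768, 179]
  L3: h(768,179)=(768*31+179)%997=59 -> [59]
  root = 59 != target 94
Candidate B: set leaf[5] = 72 -> leaves = [66, 98, 3, 13, 70, 72]
  L0: [66, 98, 3, 13, 70, 72]
  L1: h(66,98)=(66*31+98)%997=150 h(3,13)=(3*31+13)%997=106 h(70,72)=(70*31+72)%997=248 -> [150, 106, 248]
  L2: h(150,106)=(150*31+106)%997=768 h(248,248)=(248*31+248)%997=957 -> [768, 957]
  L3: h(768,957)=(768*31+957)%997=837 -> [837]
  root = 837 != target 94
Candidate C: set leaf[0] = 98 -> leaves = [98, 98, 3, 13, 70, 12]
  L0: [98, 98, 3, 13, 70, 12]
  L1: h(98,98)=(98*31+98)%997=145 h(3,13)=(3*31+13)%997=106 h(70,12)=(70*31+12)%997=188 -> [145, 106, 188]
  L2: h(145,106)=(145*31+106)%997=613 h(188,188)=(188*31+188)%997=34 -> [613, 34]
  L3: h(613,34)=(613*31+34)%997=94 -> [94]
  root = 94 == target 94  ** MATCH **
Candidate D: set leaf[0] = 80 -> leaves = [80, 98, 3, 13, 70, 12]
  L0: [80, 98, 3, 13, 70, 12]
  L1: h(80,98)=(80*31+98)%997=584 h(3,13)=(3*31+13)%997=106 h(70,12)=(70*31+12)%997=188 -> [584, 106, 188]
  L2: h(584,106)=(584*31+106)%997=264 h(188,188)=(188*31+188)%997=34 -> [264, 34]
  L3: h(264,34)=(264*31+34)%997=242 -> [242]
  root = 242 != target 94
Candidate C produces the target root.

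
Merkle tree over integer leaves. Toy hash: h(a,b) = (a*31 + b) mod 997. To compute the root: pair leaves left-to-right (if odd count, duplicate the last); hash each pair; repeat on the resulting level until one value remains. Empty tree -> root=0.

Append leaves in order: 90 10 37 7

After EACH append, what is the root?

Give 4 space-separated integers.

Answer: 90 806 248 218

Derivation:
After append 90 (leaves=[90]):
  L0: [90]
  root=90
After append 10 (leaves=[90, 10]):
  L0: [90, 10]
  L1: h(90,10)=(90*31+10)%997=806 -> [806]
  root=806
After append 37 (leaves=[90, 10, 37]):
  L0: [90, 10, 37]
  L1: h(90,10)=(90*31+10)%997=806 h(37,37)=(37*31+37)%997=187 -> [806, 187]
  L2: h(806,187)=(806*31+187)%997=248 -> [248]
  root=248
After append 7 (leaves=[90, 10, 37, 7]):
  L0: [90, 10, 37, 7]
  L1: h(90,10)=(90*31+10)%997=806 h(37,7)=(37*31+7)%997=157 -> [806, 157]
  L2: h(806,157)=(806*31+157)%997=218 -> [218]
  root=218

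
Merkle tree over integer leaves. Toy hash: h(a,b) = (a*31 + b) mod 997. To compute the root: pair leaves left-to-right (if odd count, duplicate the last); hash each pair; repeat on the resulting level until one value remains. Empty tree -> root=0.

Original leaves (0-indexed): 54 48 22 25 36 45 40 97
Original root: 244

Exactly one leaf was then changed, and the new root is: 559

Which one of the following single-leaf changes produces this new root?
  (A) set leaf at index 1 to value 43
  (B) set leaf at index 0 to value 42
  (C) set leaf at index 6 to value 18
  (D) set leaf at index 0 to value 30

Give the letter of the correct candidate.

Answer: C

Derivation:
Original leaves: [54, 48, 22, 25, 36, 45, 40, 97]
Target new root: 559
Try each candidate change and compute the resulting root:
Candidate A: set leaf[1] = 43 -> leaves = [54, 43, 22, 25, 36, 45, 40, 97]
  L0: [54, 43, 22, 25, 36, 45, 40, 97]
  L1: h(54,43)=(54*31+43)%997=720 h(22,25)=(22*31+25)%997=707 h(36,45)=(36*31+45)%997=164 h(40,97)=(40*31+97)%997=340 -> [720, 707, 164, 340]
  L2: h(720,707)=(720*31+707)%997=96 h(164,340)=(164*31+340)%997=439 -> [96, 439]
  L3: h(96,439)=(96*31+439)%997=424 -> [424]
  root = 424 != target 559
Candidate B: set leaf[0] = 42 -> leaves = [42, 48, 22, 25, 36, 45, 40, 97]
  L0: [42, 48, 22, 25, 36, 45, 40, 97]
  L1: h(42,48)=(42*31+48)%997=353 h(22,25)=(22*31+25)%997=707 h(36,45)=(36*31+45)%997=164 h(40,97)=(40*31+97)%997=340 -> [353, 707, 164, 340]
  L2: h(353,707)=(353*31+707)%997=683 h(164,340)=(164*31+340)%997=439 -> [683, 439]
  L3: h(683,439)=(683*31+439)%997=675 -> [675]
  root = 675 != target 559
Candidate C: set leaf[6] = 18 -> leaves = [54, 48, 22, 25, 36, 45, 18, 97]
  L0: [54, 48, 22, 25, 36, 45, 18, 97]
  L1: h(54,48)=(54*31+48)%997=725 h(22,25)=(22*31+25)%997=707 h(36,45)=(36*31+45)%997=164 h(18,97)=(18*31+97)%997=655 -> [725, 707, 164, 655]
  L2: h(725,707)=(725*31+707)%997=251 h(164,655)=(164*31+655)%997=754 -> [251, 754]
  L3: h(251,754)=(251*31+754)%997=559 -> [559]
  root = 559 == target 559  ** MATCH **
Candidate D: set leaf[0] = 30 -> leaves = [30, 48, 22, 25, 36, 45, 40, 97]
  L0: [30, 48, 22, 25, 36, 45, 40, 97]
  L1: h(30,48)=(30*31+48)%997=978 h(22,25)=(22*31+25)%997=707 h(36,45)=(36*31+45)%997=164 h(40,97)=(40*31+97)%997=340 -> [978, 707, 164, 340]
  L2: h(978,707)=(978*31+707)%997=118 h(164,340)=(164*31+340)%997=439 -> [118, 439]
  L3: h(118,439)=(118*31+439)%997=109 -> [109]
  root = 109 != target 559
Candidate C produces the target root.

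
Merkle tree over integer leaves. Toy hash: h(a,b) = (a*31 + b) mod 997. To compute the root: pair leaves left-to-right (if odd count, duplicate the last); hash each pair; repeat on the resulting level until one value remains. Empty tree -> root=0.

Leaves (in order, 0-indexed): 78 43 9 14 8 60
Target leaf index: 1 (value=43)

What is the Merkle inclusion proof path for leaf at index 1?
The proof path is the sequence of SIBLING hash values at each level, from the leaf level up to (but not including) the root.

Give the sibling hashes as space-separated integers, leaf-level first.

Answer: 78 293 883

Derivation:
L0 (leaves): [78, 43, 9, 14, 8, 60], target index=1
L1: h(78,43)=(78*31+43)%997=467 [pair 0] h(9,14)=(9*31+14)%997=293 [pair 1] h(8,60)=(8*31+60)%997=308 [pair 2] -> [467, 293, 308]
  Sibling for proof at L0: 78
L2: h(467,293)=(467*31+293)%997=812 [pair 0] h(308,308)=(308*31+308)%997=883 [pair 1] -> [812, 883]
  Sibling for proof at L1: 293
L3: h(812,883)=(812*31+883)%997=133 [pair 0] -> [133]
  Sibling for proof at L2: 883
Root: 133
Proof path (sibling hashes from leaf to root): [78, 293, 883]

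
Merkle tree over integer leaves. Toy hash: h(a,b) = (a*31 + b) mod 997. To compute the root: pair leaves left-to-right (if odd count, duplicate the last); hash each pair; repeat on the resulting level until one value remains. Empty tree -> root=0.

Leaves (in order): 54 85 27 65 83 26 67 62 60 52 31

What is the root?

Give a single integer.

L0: [54, 85, 27, 65, 83, 26, 67, 62, 60, 52, 31]
L1: h(54,85)=(54*31+85)%997=762 h(27,65)=(27*31+65)%997=902 h(83,26)=(83*31+26)%997=605 h(67,62)=(67*31+62)%997=145 h(60,52)=(60*31+52)%997=915 h(31,31)=(31*31+31)%997=992 -> [762, 902, 605, 145, 915, 992]
L2: h(762,902)=(762*31+902)%997=596 h(605,145)=(605*31+145)%997=954 h(915,992)=(915*31+992)%997=444 -> [596, 954, 444]
L3: h(596,954)=(596*31+954)%997=487 h(444,444)=(444*31+444)%997=250 -> [487, 250]
L4: h(487,250)=(487*31+250)%997=392 -> [392]

Answer: 392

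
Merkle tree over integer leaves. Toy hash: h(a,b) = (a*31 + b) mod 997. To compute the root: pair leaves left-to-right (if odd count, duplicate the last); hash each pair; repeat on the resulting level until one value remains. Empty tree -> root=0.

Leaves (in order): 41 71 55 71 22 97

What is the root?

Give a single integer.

L0: [41, 71, 55, 71, 22, 97]
L1: h(41,71)=(41*31+71)%997=345 h(55,71)=(55*31+71)%997=779 h(22,97)=(22*31+97)%997=779 -> [345, 779, 779]
L2: h(345,779)=(345*31+779)%997=507 h(779,779)=(779*31+779)%997=3 -> [507, 3]
L3: h(507,3)=(507*31+3)%997=765 -> [765]

Answer: 765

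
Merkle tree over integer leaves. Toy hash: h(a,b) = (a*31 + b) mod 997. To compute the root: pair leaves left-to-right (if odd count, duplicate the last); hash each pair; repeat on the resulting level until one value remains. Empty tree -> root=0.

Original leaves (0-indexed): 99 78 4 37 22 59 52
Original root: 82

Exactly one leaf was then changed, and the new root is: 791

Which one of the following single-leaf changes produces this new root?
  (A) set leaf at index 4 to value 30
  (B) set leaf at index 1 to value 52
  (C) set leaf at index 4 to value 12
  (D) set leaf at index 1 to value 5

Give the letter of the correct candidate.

Original leaves: [99, 78, 4, 37, 22, 59, 52]
Target new root: 791
Try each candidate change and compute the resulting root:
Candidate A: set leaf[4] = 30 -> leaves = [99, 78, 4, 37, 30, 59, 52]
  L0: [99, 78, 4, 37, 30, 59, 52]
  L1: h(99,78)=(99*31+78)%997=156 h(4,37)=(4*31+37)%997=161 h(30,59)=(30*31+59)%997=989 h(52,52)=(52*31+52)%997=667 -> [156, 161, 989, 667]
  L2: h(156,161)=(156*31+161)%997=12 h(989,667)=(989*31+667)%997=419 -> [12, 419]
  L3: h(12,419)=(12*31+419)%997=791 -> [791]
  root = 791 == target 791  ** MATCH **
Candidate B: set leaf[1] = 52 -> leaves = [99, 52, 4, 37, 22, 59, 52]
  L0: [99, 52, 4, 37, 22, 59, 52]
  L1: h(99,52)=(99*31+52)%997=130 h(4,37)=(4*31+37)%997=161 h(22,59)=(22*31+59)%997=741 h(52,52)=(52*31+52)%997=667 -> [130, 161, 741, 667]
  L2: h(130,161)=(130*31+161)%997=203 h(741,667)=(741*31+667)%997=707 -> [203, 707]
  L3: h(203,707)=(203*31+707)%997=21 -> [21]
  root = 21 != target 791
Candidate C: set leaf[4] = 12 -> leaves = [99, 78, 4, 37, 12, 59, 52]
  L0: [99, 78, 4, 37, 12, 59, 52]
  L1: h(99,78)=(99*31+78)%997=156 h(4,37)=(4*31+37)%997=161 h(12,59)=(12*31+59)%997=431 h(52,52)=(52*31+52)%997=667 -> [156, 161, 431, 667]
  L2: h(156,161)=(156*31+161)%997=12 h(431,667)=(431*31+667)%997=70 -> [12, 70]
  L3: h(12,70)=(12*31+70)%997=442 -> [442]
  root = 442 != target 791
Candidate D: set leaf[1] = 5 -> leaves = [99, 5, 4, 37, 22, 59, 52]
  L0: [99, 5, 4, 37, 22, 59, 52]
  L1: h(99,5)=(99*31+5)%997=83 h(4,37)=(4*31+37)%997=161 h(22,59)=(22*31+59)%997=741 h(52,52)=(52*31+52)%997=667 -> [83, 161, 741, 667]
  L2: h(83,161)=(83*31+161)%997=740 h(741,667)=(741*31+667)%997=707 -> [740, 707]
  L3: h(740,707)=(740*31+707)%997=716 -> [716]
  root = 716 != target 791
Candidate A produces the target root.

Answer: A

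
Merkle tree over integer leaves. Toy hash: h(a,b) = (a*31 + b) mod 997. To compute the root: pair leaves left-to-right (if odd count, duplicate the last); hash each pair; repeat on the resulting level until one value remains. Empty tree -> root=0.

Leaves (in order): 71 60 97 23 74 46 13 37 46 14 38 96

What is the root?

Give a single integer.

L0: [71, 60, 97, 23, 74, 46, 13, 37, 46, 14, 38, 96]
L1: h(71,60)=(71*31+60)%997=267 h(97,23)=(97*31+23)%997=39 h(74,46)=(74*31+46)%997=346 h(13,37)=(13*31+37)%997=440 h(46,14)=(46*31+14)%997=443 h(38,96)=(38*31+96)%997=277 -> [267, 39, 346, 440, 443, 277]
L2: h(267,39)=(267*31+39)%997=340 h(346,440)=(346*31+440)%997=199 h(443,277)=(443*31+277)%997=52 -> [340, 199, 52]
L3: h(340,199)=(340*31+199)%997=769 h(52,52)=(52*31+52)%997=667 -> [769, 667]
L4: h(769,667)=(769*31+667)%997=578 -> [578]

Answer: 578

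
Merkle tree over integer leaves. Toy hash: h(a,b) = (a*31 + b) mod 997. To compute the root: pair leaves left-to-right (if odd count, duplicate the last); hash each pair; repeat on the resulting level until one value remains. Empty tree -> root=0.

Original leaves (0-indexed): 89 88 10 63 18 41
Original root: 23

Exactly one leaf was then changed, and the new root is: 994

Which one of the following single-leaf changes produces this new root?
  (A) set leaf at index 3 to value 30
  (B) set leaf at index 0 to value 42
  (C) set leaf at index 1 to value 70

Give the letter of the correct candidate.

Answer: A

Derivation:
Original leaves: [89, 88, 10, 63, 18, 41]
Target new root: 994
Try each candidate change and compute the resulting root:
Candidate A: set leaf[3] = 30 -> leaves = [89, 88, 10, 30, 18, 41]
  L0: [89, 88, 10, 30, 18, 41]
  L1: h(89,88)=(89*31+88)%997=853 h(10,30)=(10*31+30)%997=340 h(18,41)=(18*31+41)%997=599 -> [853, 340, 599]
  L2: h(853,340)=(853*31+340)%997=861 h(599,599)=(599*31+599)%997=225 -> [861, 225]
  L3: h(861,225)=(861*31+225)%997=994 -> [994]
  root = 994 == target 994  ** MATCH **
Candidate B: set leaf[0] = 42 -> leaves = [42, 88, 10, 63, 18, 41]
  L0: [42, 88, 10, 63, 18, 41]
  L1: h(42,88)=(42*31+88)%997=393 h(10,63)=(10*31+63)%997=373 h(18,41)=(18*31+41)%997=599 -> [393, 373, 599]
  L2: h(393,373)=(393*31+373)%997=592 h(599,599)=(599*31+599)%997=225 -> [592, 225]
  L3: h(592,225)=(592*31+225)%997=631 -> [631]
  root = 631 != target 994
Candidate C: set leaf[1] = 70 -> leaves = [89, 70, 10, 63, 18, 41]
  L0: [89, 70, 10, 63, 18, 41]
  L1: h(89,70)=(89*31+70)%997=835 h(10,63)=(10*31+63)%997=373 h(18,41)=(18*31+41)%997=599 -> [835, 373, 599]
  L2: h(835,373)=(835*31+373)%997=336 h(599,599)=(599*31+599)%997=225 -> [336, 225]
  L3: h(336,225)=(336*31+225)%997=671 -> [671]
  root = 671 != target 994
Candidate A produces the target root.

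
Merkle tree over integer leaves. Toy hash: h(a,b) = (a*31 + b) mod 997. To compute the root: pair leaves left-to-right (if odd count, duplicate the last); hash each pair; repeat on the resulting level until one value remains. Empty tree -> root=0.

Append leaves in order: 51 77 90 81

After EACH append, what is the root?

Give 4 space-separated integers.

Answer: 51 661 440 431

Derivation:
After append 51 (leaves=[51]):
  L0: [51]
  root=51
After append 77 (leaves=[51, 77]):
  L0: [51, 77]
  L1: h(51,77)=(51*31+77)%997=661 -> [661]
  root=661
After append 90 (leaves=[51, 77, 90]):
  L0: [51, 77, 90]
  L1: h(51,77)=(51*31+77)%997=661 h(90,90)=(90*31+90)%997=886 -> [661, 886]
  L2: h(661,886)=(661*31+886)%997=440 -> [440]
  root=440
After append 81 (leaves=[51, 77, 90, 81]):
  L0: [51, 77, 90, 81]
  L1: h(51,77)=(51*31+77)%997=661 h(90,81)=(90*31+81)%997=877 -> [661, 877]
  L2: h(661,877)=(661*31+877)%997=431 -> [431]
  root=431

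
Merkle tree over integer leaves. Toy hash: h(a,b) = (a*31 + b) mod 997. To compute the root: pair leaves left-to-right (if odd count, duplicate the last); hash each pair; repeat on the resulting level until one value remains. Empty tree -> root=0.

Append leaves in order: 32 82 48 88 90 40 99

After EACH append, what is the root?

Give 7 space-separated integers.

After append 32 (leaves=[32]):
  L0: [32]
  root=32
After append 82 (leaves=[32, 82]):
  L0: [32, 82]
  L1: h(32,82)=(32*31+82)%997=77 -> [77]
  root=77
After append 48 (leaves=[32, 82, 48]):
  L0: [32, 82, 48]
  L1: h(32,82)=(32*31+82)%997=77 h(48,48)=(48*31+48)%997=539 -> [77, 539]
  L2: h(77,539)=(77*31+539)%997=932 -> [932]
  root=932
After append 88 (leaves=[32, 82, 48, 88]):
  L0: [32, 82, 48, 88]
  L1: h(32,82)=(32*31+82)%997=77 h(48,88)=(48*31+88)%997=579 -> [77, 579]
  L2: h(77,579)=(77*31+579)%997=972 -> [972]
  root=972
After append 90 (leaves=[32, 82, 48, 88, 90]):
  L0: [32, 82, 48, 88, 90]
  L1: h(32,82)=(32*31+82)%997=77 h(48,88)=(48*31+88)%997=579 h(90,90)=(90*31+90)%997=886 -> [77, 579, 886]
  L2: h(77,579)=(77*31+579)%997=972 h(886,886)=(886*31+886)%997=436 -> [972, 436]
  L3: h(972,436)=(972*31+436)%997=658 -> [658]
  root=658
After append 40 (leaves=[32, 82, 48, 88, 90, 40]):
  L0: [32, 82, 48, 88, 90, 40]
  L1: h(32,82)=(32*31+82)%997=77 h(48,88)=(48*31+88)%997=579 h(90,40)=(90*31+40)%997=836 -> [77, 579, 836]
  L2: h(77,579)=(77*31+579)%997=972 h(836,836)=(836*31+836)%997=830 -> [972, 830]
  L3: h(972,830)=(972*31+830)%997=55 -> [55]
  root=55
After append 99 (leaves=[32, 82, 48, 88, 90, 40, 99]):
  L0: [32, 82, 48, 88, 90, 40, 99]
  L1: h(32,82)=(32*31+82)%997=77 h(48,88)=(48*31+88)%997=579 h(90,40)=(90*31+40)%997=836 h(99,99)=(99*31+99)%997=177 -> [77, 579, 836, 177]
  L2: h(77,579)=(77*31+579)%997=972 h(836,177)=(836*31+177)%997=171 -> [972, 171]
  L3: h(972,171)=(972*31+171)%997=393 -> [393]
  root=393

Answer: 32 77 932 972 658 55 393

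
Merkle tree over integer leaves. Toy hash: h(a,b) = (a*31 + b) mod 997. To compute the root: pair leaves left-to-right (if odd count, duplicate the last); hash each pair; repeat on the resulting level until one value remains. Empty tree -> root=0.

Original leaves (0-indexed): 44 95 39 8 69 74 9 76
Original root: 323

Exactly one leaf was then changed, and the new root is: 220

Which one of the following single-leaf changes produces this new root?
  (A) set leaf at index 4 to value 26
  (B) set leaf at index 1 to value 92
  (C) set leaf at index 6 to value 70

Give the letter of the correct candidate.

Original leaves: [44, 95, 39, 8, 69, 74, 9, 76]
Target new root: 220
Try each candidate change and compute the resulting root:
Candidate A: set leaf[4] = 26 -> leaves = [44, 95, 39, 8, 26, 74, 9, 76]
  L0: [44, 95, 39, 8, 26, 74, 9, 76]
  L1: h(44,95)=(44*31+95)%997=462 h(39,8)=(39*31+8)%997=220 h(26,74)=(26*31+74)%997=880 h(9,76)=(9*31+76)%997=355 -> [462, 220, 880, 355]
  L2: h(462,220)=(462*31+220)%997=584 h(880,355)=(880*31+355)%997=716 -> [584, 716]
  L3: h(584,716)=(584*31+716)%997=874 -> [874]
  root = 874 != target 220
Candidate B: set leaf[1] = 92 -> leaves = [44, 92, 39, 8, 69, 74, 9, 76]
  L0: [44, 92, 39, 8, 69, 74, 9, 76]
  L1: h(44,92)=(44*31+92)%997=459 h(39,8)=(39*31+8)%997=220 h(69,74)=(69*31+74)%997=219 h(9,76)=(9*31+76)%997=355 -> [459, 220, 219, 355]
  L2: h(459,220)=(459*31+220)%997=491 h(219,355)=(219*31+355)%997=165 -> [491, 165]
  L3: h(491,165)=(491*31+165)%997=431 -> [431]
  root = 431 != target 220
Candidate C: set leaf[6] = 70 -> leaves = [44, 95, 39, 8, 69, 74, 70, 76]
  L0: [44, 95, 39, 8, 69, 74, 70, 76]
  L1: h(44,95)=(44*31+95)%997=462 h(39,8)=(39*31+8)%997=220 h(69,74)=(69*31+74)%997=219 h(70,76)=(70*31+76)%997=252 -> [462, 220, 219, 252]
  L2: h(462,220)=(462*31+220)%997=584 h(219,252)=(219*31+252)%997=62 -> [584, 62]
  L3: h(584,62)=(584*31+62)%997=220 -> [220]
  root = 220 == target 220  ** MATCH **
Candidate C produces the target root.

Answer: C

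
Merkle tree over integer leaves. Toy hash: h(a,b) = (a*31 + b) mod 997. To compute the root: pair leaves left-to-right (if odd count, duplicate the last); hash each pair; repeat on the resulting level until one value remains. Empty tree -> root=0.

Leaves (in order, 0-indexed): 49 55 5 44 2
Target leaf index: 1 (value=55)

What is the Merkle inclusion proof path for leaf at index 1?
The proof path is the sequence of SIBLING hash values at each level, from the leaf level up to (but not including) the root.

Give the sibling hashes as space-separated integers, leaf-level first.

Answer: 49 199 54

Derivation:
L0 (leaves): [49, 55, 5, 44, 2], target index=1
L1: h(49,55)=(49*31+55)%997=577 [pair 0] h(5,44)=(5*31+44)%997=199 [pair 1] h(2,2)=(2*31+2)%997=64 [pair 2] -> [577, 199, 64]
  Sibling for proof at L0: 49
L2: h(577,199)=(577*31+199)%997=140 [pair 0] h(64,64)=(64*31+64)%997=54 [pair 1] -> [140, 54]
  Sibling for proof at L1: 199
L3: h(140,54)=(140*31+54)%997=406 [pair 0] -> [406]
  Sibling for proof at L2: 54
Root: 406
Proof path (sibling hashes from leaf to root): [49, 199, 54]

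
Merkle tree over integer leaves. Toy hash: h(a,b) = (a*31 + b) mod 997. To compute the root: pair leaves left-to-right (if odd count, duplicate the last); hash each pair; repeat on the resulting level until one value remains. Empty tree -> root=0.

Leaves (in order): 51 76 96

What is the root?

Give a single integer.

L0: [51, 76, 96]
L1: h(51,76)=(51*31+76)%997=660 h(96,96)=(96*31+96)%997=81 -> [660, 81]
L2: h(660,81)=(660*31+81)%997=601 -> [601]

Answer: 601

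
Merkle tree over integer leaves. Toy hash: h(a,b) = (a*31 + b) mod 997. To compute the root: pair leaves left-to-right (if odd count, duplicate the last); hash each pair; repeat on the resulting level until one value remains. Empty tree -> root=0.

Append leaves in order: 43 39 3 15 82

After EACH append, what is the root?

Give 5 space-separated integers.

Answer: 43 375 754 766 38

Derivation:
After append 43 (leaves=[43]):
  L0: [43]
  root=43
After append 39 (leaves=[43, 39]):
  L0: [43, 39]
  L1: h(43,39)=(43*31+39)%997=375 -> [375]
  root=375
After append 3 (leaves=[43, 39, 3]):
  L0: [43, 39, 3]
  L1: h(43,39)=(43*31+39)%997=375 h(3,3)=(3*31+3)%997=96 -> [375, 96]
  L2: h(375,96)=(375*31+96)%997=754 -> [754]
  root=754
After append 15 (leaves=[43, 39, 3, 15]):
  L0: [43, 39, 3, 15]
  L1: h(43,39)=(43*31+39)%997=375 h(3,15)=(3*31+15)%997=108 -> [375, 108]
  L2: h(375,108)=(375*31+108)%997=766 -> [766]
  root=766
After append 82 (leaves=[43, 39, 3, 15, 82]):
  L0: [43, 39, 3, 15, 82]
  L1: h(43,39)=(43*31+39)%997=375 h(3,15)=(3*31+15)%997=108 h(82,82)=(82*31+82)%997=630 -> [375, 108, 630]
  L2: h(375,108)=(375*31+108)%997=766 h(630,630)=(630*31+630)%997=220 -> [766, 220]
  L3: h(766,220)=(766*31+220)%997=38 -> [38]
  root=38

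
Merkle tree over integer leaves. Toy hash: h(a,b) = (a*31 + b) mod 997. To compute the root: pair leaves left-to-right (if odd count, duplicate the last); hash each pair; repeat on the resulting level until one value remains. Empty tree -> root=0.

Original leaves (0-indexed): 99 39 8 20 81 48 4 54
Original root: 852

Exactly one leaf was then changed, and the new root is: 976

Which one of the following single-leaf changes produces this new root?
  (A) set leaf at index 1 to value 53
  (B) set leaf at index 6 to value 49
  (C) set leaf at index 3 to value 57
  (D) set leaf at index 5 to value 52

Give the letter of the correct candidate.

Answer: D

Derivation:
Original leaves: [99, 39, 8, 20, 81, 48, 4, 54]
Target new root: 976
Try each candidate change and compute the resulting root:
Candidate A: set leaf[1] = 53 -> leaves = [99, 53, 8, 20, 81, 48, 4, 54]
  L0: [99, 53, 8, 20, 81, 48, 4, 54]
  L1: h(99,53)=(99*31+53)%997=131 h(8,20)=(8*31+20)%997=268 h(81,48)=(81*31+48)%997=565 h(4,54)=(4*31+54)%997=178 -> [131, 268, 565, 178]
  L2: h(131,268)=(131*31+268)%997=341 h(565,178)=(565*31+178)%997=744 -> [341, 744]
  L3: h(341,744)=(341*31+744)%997=348 -> [348]
  root = 348 != target 976
Candidate B: set leaf[6] = 49 -> leaves = [99, 39, 8, 20, 81, 48, 49, 54]
  L0: [99, 39, 8, 20, 81, 48, 49, 54]
  L1: h(99,39)=(99*31+39)%997=117 h(8,20)=(8*31+20)%997=268 h(81,48)=(81*31+48)%997=565 h(49,54)=(49*31+54)%997=576 -> [117, 268, 565, 576]
  L2: h(117,268)=(117*31+268)%997=904 h(565,576)=(565*31+576)%997=145 -> [904, 145]
  L3: h(904,145)=(904*31+145)%997=253 -> [253]
  root = 253 != target 976
Candidate C: set leaf[3] = 57 -> leaves = [99, 39, 8, 57, 81, 48, 4, 54]
  L0: [99, 39, 8, 57, 81, 48, 4, 54]
  L1: h(99,39)=(99*31+39)%997=117 h(8,57)=(8*31+57)%997=305 h(81,48)=(81*31+48)%997=565 h(4,54)=(4*31+54)%997=178 -> [117, 305, 565, 178]
  L2: h(117,305)=(117*31+305)%997=941 h(565,178)=(565*31+178)%997=744 -> [941, 744]
  L3: h(941,744)=(941*31+744)%997=5 -> [5]
  root = 5 != target 976
Candidate D: set leaf[5] = 52 -> leaves = [99, 39, 8, 20, 81, 52, 4, 54]
  L0: [99, 39, 8, 20, 81, 52, 4, 54]
  L1: h(99,39)=(99*31+39)%997=117 h(8,20)=(8*31+20)%997=268 h(81,52)=(81*31+52)%997=569 h(4,54)=(4*31+54)%997=178 -> [117, 268, 569, 178]
  L2: h(117,268)=(117*31+268)%997=904 h(569,178)=(569*31+178)%997=868 -> [904, 868]
  L3: h(904,868)=(904*31+868)%997=976 -> [976]
  root = 976 == target 976  ** MATCH **
Candidate D produces the target root.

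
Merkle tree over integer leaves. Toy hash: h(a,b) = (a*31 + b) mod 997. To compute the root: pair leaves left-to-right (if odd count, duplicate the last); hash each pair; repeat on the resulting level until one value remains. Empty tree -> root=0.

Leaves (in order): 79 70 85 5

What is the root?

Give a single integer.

Answer: 969

Derivation:
L0: [79, 70, 85, 5]
L1: h(79,70)=(79*31+70)%997=525 h(85,5)=(85*31+5)%997=646 -> [525, 646]
L2: h(525,646)=(525*31+646)%997=969 -> [969]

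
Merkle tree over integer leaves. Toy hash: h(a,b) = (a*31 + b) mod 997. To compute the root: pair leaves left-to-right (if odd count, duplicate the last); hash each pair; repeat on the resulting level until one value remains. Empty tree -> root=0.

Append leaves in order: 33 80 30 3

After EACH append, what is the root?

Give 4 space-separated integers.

Answer: 33 106 258 231

Derivation:
After append 33 (leaves=[33]):
  L0: [33]
  root=33
After append 80 (leaves=[33, 80]):
  L0: [33, 80]
  L1: h(33,80)=(33*31+80)%997=106 -> [106]
  root=106
After append 30 (leaves=[33, 80, 30]):
  L0: [33, 80, 30]
  L1: h(33,80)=(33*31+80)%997=106 h(30,30)=(30*31+30)%997=960 -> [106, 960]
  L2: h(106,960)=(106*31+960)%997=258 -> [258]
  root=258
After append 3 (leaves=[33, 80, 30, 3]):
  L0: [33, 80, 30, 3]
  L1: h(33,80)=(33*31+80)%997=106 h(30,3)=(30*31+3)%997=933 -> [106, 933]
  L2: h(106,933)=(106*31+933)%997=231 -> [231]
  root=231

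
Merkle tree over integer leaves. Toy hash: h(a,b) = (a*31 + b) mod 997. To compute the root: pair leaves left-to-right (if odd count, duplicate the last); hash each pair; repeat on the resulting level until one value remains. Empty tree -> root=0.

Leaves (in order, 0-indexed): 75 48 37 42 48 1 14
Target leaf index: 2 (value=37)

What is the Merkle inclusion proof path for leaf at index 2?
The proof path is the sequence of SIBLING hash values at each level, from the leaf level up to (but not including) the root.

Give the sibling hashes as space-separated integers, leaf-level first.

L0 (leaves): [75, 48, 37, 42, 48, 1, 14], target index=2
L1: h(75,48)=(75*31+48)%997=379 [pair 0] h(37,42)=(37*31+42)%997=192 [pair 1] h(48,1)=(48*31+1)%997=492 [pair 2] h(14,14)=(14*31+14)%997=448 [pair 3] -> [379, 192, 492, 448]
  Sibling for proof at L0: 42
L2: h(379,192)=(379*31+192)%997=974 [pair 0] h(492,448)=(492*31+448)%997=745 [pair 1] -> [974, 745]
  Sibling for proof at L1: 379
L3: h(974,745)=(974*31+745)%997=32 [pair 0] -> [32]
  Sibling for proof at L2: 745
Root: 32
Proof path (sibling hashes from leaf to root): [42, 379, 745]

Answer: 42 379 745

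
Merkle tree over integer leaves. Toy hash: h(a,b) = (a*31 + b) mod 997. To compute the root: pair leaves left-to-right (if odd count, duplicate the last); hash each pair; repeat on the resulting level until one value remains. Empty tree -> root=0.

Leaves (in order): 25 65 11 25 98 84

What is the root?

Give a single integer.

L0: [25, 65, 11, 25, 98, 84]
L1: h(25,65)=(25*31+65)%997=840 h(11,25)=(11*31+25)%997=366 h(98,84)=(98*31+84)%997=131 -> [840, 366, 131]
L2: h(840,366)=(840*31+366)%997=484 h(131,131)=(131*31+131)%997=204 -> [484, 204]
L3: h(484,204)=(484*31+204)%997=253 -> [253]

Answer: 253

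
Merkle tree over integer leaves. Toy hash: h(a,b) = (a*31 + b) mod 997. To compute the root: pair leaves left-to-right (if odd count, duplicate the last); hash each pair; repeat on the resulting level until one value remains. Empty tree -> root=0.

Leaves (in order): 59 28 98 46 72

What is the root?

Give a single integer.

Answer: 786

Derivation:
L0: [59, 28, 98, 46, 72]
L1: h(59,28)=(59*31+28)%997=860 h(98,46)=(98*31+46)%997=93 h(72,72)=(72*31+72)%997=310 -> [860, 93, 310]
L2: h(860,93)=(860*31+93)%997=831 h(310,310)=(310*31+310)%997=947 -> [831, 947]
L3: h(831,947)=(831*31+947)%997=786 -> [786]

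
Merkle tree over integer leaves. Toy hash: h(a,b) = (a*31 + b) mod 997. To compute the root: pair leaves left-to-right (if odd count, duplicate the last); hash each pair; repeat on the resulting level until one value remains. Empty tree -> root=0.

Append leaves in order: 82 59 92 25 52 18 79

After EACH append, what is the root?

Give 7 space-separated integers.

After append 82 (leaves=[82]):
  L0: [82]
  root=82
After append 59 (leaves=[82, 59]):
  L0: [82, 59]
  L1: h(82,59)=(82*31+59)%997=607 -> [607]
  root=607
After append 92 (leaves=[82, 59, 92]):
  L0: [82, 59, 92]
  L1: h(82,59)=(82*31+59)%997=607 h(92,92)=(92*31+92)%997=950 -> [607, 950]
  L2: h(607,950)=(607*31+950)%997=824 -> [824]
  root=824
After append 25 (leaves=[82, 59, 92, 25]):
  L0: [82, 59, 92, 25]
  L1: h(82,59)=(82*31+59)%997=607 h(92,25)=(92*31+25)%997=883 -> [607, 883]
  L2: h(607,883)=(607*31+883)%997=757 -> [757]
  root=757
After append 52 (leaves=[82, 59, 92, 25, 52]):
  L0: [82, 59, 92, 25, 52]
  L1: h(82,59)=(82*31+59)%997=607 h(92,25)=(92*31+25)%997=883 h(52,52)=(52*31+52)%997=667 -> [607, 883, 667]
  L2: h(607,883)=(607*31+883)%997=757 h(667,667)=(667*31+667)%997=407 -> [757, 407]
  L3: h(757,407)=(757*31+407)%997=943 -> [943]
  root=943
After append 18 (leaves=[82, 59, 92, 25, 52, 18]):
  L0: [82, 59, 92, 25, 52, 18]
  L1: h(82,59)=(82*31+59)%997=607 h(92,25)=(92*31+25)%997=883 h(52,18)=(52*31+18)%997=633 -> [607, 883, 633]
  L2: h(607,883)=(607*31+883)%997=757 h(633,633)=(633*31+633)%997=316 -> [757, 316]
  L3: h(757,316)=(757*31+316)%997=852 -> [852]
  root=852
After append 79 (leaves=[82, 59, 92, 25, 52, 18, 79]):
  L0: [82, 59, 92, 25, 52, 18, 79]
  L1: h(82,59)=(82*31+59)%997=607 h(92,25)=(92*31+25)%997=883 h(52,18)=(52*31+18)%997=633 h(79,79)=(79*31+79)%997=534 -> [607, 883, 633, 534]
  L2: h(607,883)=(607*31+883)%997=757 h(633,534)=(633*31+534)%997=217 -> [757, 217]
  L3: h(757,217)=(757*31+217)%997=753 -> [753]
  root=753

Answer: 82 607 824 757 943 852 753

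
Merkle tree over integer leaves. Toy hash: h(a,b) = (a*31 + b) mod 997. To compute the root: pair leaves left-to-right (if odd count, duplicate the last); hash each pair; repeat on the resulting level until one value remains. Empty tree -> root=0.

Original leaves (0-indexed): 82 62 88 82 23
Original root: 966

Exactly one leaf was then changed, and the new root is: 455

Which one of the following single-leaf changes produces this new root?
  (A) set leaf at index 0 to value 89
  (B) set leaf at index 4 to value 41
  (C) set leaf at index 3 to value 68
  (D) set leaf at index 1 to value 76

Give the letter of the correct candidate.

Answer: B

Derivation:
Original leaves: [82, 62, 88, 82, 23]
Target new root: 455
Try each candidate change and compute the resulting root:
Candidate A: set leaf[0] = 89 -> leaves = [89, 62, 88, 82, 23]
  L0: [89, 62, 88, 82, 23]
  L1: h(89,62)=(89*31+62)%997=827 h(88,82)=(88*31+82)%997=816 h(23,23)=(23*31+23)%997=736 -> [827, 816, 736]
  L2: h(827,816)=(827*31+816)%997=531 h(736,736)=(736*31+736)%997=621 -> [531, 621]
  L3: h(531,621)=(531*31+621)%997=133 -> [133]
  root = 133 != target 455
Candidate B: set leaf[4] = 41 -> leaves = [82, 62, 88, 82, 41]
  L0: [82, 62, 88, 82, 41]
  L1: h(82,62)=(82*31+62)%997=610 h(88,82)=(88*31+82)%997=816 h(41,41)=(41*31+41)%997=315 -> [610, 816, 315]
  L2: h(610,816)=(610*31+816)%997=783 h(315,315)=(315*31+315)%997=110 -> [783, 110]
  L3: h(783,110)=(783*31+110)%997=455 -> [455]
  root = 455 == target 455  ** MATCH **
Candidate C: set leaf[3] = 68 -> leaves = [82, 62, 88, 68, 23]
  L0: [82, 62, 88, 68, 23]
  L1: h(82,62)=(82*31+62)%997=610 h(88,68)=(88*31+68)%997=802 h(23,23)=(23*31+23)%997=736 -> [610, 802, 736]
  L2: h(610,802)=(610*31+802)%997=769 h(736,736)=(736*31+736)%997=621 -> [769, 621]
  L3: h(769,621)=(769*31+621)%997=532 -> [532]
  root = 532 != target 455
Candidate D: set leaf[1] = 76 -> leaves = [82, 76, 88, 82, 23]
  L0: [82, 76, 88, 82, 23]
  L1: h(82,76)=(82*31+76)%997=624 h(88,82)=(88*31+82)%997=816 h(23,23)=(23*31+23)%997=736 -> [624, 816, 736]
  L2: h(624,816)=(624*31+816)%997=220 h(736,736)=(736*31+736)%997=621 -> [220, 621]
  L3: h(220,621)=(220*31+621)%997=462 -> [462]
  root = 462 != target 455
Candidate B produces the target root.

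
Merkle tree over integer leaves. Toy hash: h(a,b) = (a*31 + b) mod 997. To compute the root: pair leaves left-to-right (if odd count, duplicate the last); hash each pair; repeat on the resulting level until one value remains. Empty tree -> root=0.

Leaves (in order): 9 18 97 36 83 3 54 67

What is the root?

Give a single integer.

L0: [9, 18, 97, 36, 83, 3, 54, 67]
L1: h(9,18)=(9*31+18)%997=297 h(97,36)=(97*31+36)%997=52 h(83,3)=(83*31+3)%997=582 h(54,67)=(54*31+67)%997=744 -> [297, 52, 582, 744]
L2: h(297,52)=(297*31+52)%997=286 h(582,744)=(582*31+744)%997=840 -> [286, 840]
L3: h(286,840)=(286*31+840)%997=733 -> [733]

Answer: 733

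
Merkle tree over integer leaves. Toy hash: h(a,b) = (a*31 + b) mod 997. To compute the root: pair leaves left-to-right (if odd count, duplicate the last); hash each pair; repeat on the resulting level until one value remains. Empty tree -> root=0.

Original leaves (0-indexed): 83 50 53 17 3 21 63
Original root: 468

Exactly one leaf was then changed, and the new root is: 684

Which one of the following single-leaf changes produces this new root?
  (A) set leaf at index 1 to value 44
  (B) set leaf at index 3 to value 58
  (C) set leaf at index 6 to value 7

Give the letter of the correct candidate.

Original leaves: [83, 50, 53, 17, 3, 21, 63]
Target new root: 684
Try each candidate change and compute the resulting root:
Candidate A: set leaf[1] = 44 -> leaves = [83, 44, 53, 17, 3, 21, 63]
  L0: [83, 44, 53, 17, 3, 21, 63]
  L1: h(83,44)=(83*31+44)%997=623 h(53,17)=(53*31+17)%997=663 h(3,21)=(3*31+21)%997=114 h(63,63)=(63*31+63)%997=22 -> [623, 663, 114, 22]
  L2: h(623,663)=(623*31+663)%997=36 h(114,22)=(114*31+22)%997=565 -> [36, 565]
  L3: h(36,565)=(36*31+565)%997=684 -> [684]
  root = 684 == target 684  ** MATCH **
Candidate B: set leaf[3] = 58 -> leaves = [83, 50, 53, 58, 3, 21, 63]
  L0: [83, 50, 53, 58, 3, 21, 63]
  L1: h(83,50)=(83*31+50)%997=629 h(53,58)=(53*31+58)%997=704 h(3,21)=(3*31+21)%997=114 h(63,63)=(63*31+63)%997=22 -> [629, 704, 114, 22]
  L2: h(629,704)=(629*31+704)%997=263 h(114,22)=(114*31+22)%997=565 -> [263, 565]
  L3: h(263,565)=(263*31+565)%997=742 -> [742]
  root = 742 != target 684
Candidate C: set leaf[6] = 7 -> leaves = [83, 50, 53, 17, 3, 21, 7]
  L0: [83, 50, 53, 17, 3, 21, 7]
  L1: h(83,50)=(83*31+50)%997=629 h(53,17)=(53*31+17)%997=663 h(3,21)=(3*31+21)%997=114 h(7,7)=(7*31+7)%997=224 -> [629, 663, 114, 224]
  L2: h(629,663)=(629*31+663)%997=222 h(114,224)=(114*31+224)%997=767 -> [222, 767]
  L3: h(222,767)=(222*31+767)%997=670 -> [670]
  root = 670 != target 684
Candidate A produces the target root.

Answer: A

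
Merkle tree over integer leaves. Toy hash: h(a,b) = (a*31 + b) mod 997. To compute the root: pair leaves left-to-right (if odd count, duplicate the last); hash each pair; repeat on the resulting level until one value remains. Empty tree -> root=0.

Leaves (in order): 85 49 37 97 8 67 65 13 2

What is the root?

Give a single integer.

Answer: 140

Derivation:
L0: [85, 49, 37, 97, 8, 67, 65, 13, 2]
L1: h(85,49)=(85*31+49)%997=690 h(37,97)=(37*31+97)%997=247 h(8,67)=(8*31+67)%997=315 h(65,13)=(65*31+13)%997=34 h(2,2)=(2*31+2)%997=64 -> [690, 247, 315, 34, 64]
L2: h(690,247)=(690*31+247)%997=700 h(315,34)=(315*31+34)%997=826 h(64,64)=(64*31+64)%997=54 -> [700, 826, 54]
L3: h(700,826)=(700*31+826)%997=592 h(54,54)=(54*31+54)%997=731 -> [592, 731]
L4: h(592,731)=(592*31+731)%997=140 -> [140]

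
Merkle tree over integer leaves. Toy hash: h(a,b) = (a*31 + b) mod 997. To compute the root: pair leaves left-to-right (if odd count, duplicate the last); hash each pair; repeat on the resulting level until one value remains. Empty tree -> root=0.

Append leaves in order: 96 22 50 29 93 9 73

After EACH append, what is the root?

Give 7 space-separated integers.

After append 96 (leaves=[96]):
  L0: [96]
  root=96
After append 22 (leaves=[96, 22]):
  L0: [96, 22]
  L1: h(96,22)=(96*31+22)%997=7 -> [7]
  root=7
After append 50 (leaves=[96, 22, 50]):
  L0: [96, 22, 50]
  L1: h(96,22)=(96*31+22)%997=7 h(50,50)=(50*31+50)%997=603 -> [7, 603]
  L2: h(7,603)=(7*31+603)%997=820 -> [820]
  root=820
After append 29 (leaves=[96, 22, 50, 29]):
  L0: [96, 22, 50, 29]
  L1: h(96,22)=(96*31+22)%997=7 h(50,29)=(50*31+29)%997=582 -> [7, 582]
  L2: h(7,582)=(7*31+582)%997=799 -> [799]
  root=799
After append 93 (leaves=[96, 22, 50, 29, 93]):
  L0: [96, 22, 50, 29, 93]
  L1: h(96,22)=(96*31+22)%997=7 h(50,29)=(50*31+29)%997=582 h(93,93)=(93*31+93)%997=982 -> [7, 582, 982]
  L2: h(7,582)=(7*31+582)%997=799 h(982,982)=(982*31+982)%997=517 -> [799, 517]
  L3: h(799,517)=(799*31+517)%997=361 -> [361]
  root=361
After append 9 (leaves=[96, 22, 50, 29, 93, 9]):
  L0: [96, 22, 50, 29, 93, 9]
  L1: h(96,22)=(96*31+22)%997=7 h(50,29)=(50*31+29)%997=582 h(93,9)=(93*31+9)%997=898 -> [7, 582, 898]
  L2: h(7,582)=(7*31+582)%997=799 h(898,898)=(898*31+898)%997=820 -> [799, 820]
  L3: h(799,820)=(799*31+820)%997=664 -> [664]
  root=664
After append 73 (leaves=[96, 22, 50, 29, 93, 9, 73]):
  L0: [96, 22, 50, 29, 93, 9, 73]
  L1: h(96,22)=(96*31+22)%997=7 h(50,29)=(50*31+29)%997=582 h(93,9)=(93*31+9)%997=898 h(73,73)=(73*31+73)%997=342 -> [7, 582, 898, 342]
  L2: h(7,582)=(7*31+582)%997=799 h(898,342)=(898*31+342)%997=264 -> [799, 264]
  L3: h(799,264)=(799*31+264)%997=108 -> [108]
  root=108

Answer: 96 7 820 799 361 664 108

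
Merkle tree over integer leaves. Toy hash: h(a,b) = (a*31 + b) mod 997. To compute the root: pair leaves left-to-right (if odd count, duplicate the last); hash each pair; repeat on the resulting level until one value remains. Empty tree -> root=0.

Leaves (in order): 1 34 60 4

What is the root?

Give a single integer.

Answer: 888

Derivation:
L0: [1, 34, 60, 4]
L1: h(1,34)=(1*31+34)%997=65 h(60,4)=(60*31+4)%997=867 -> [65, 867]
L2: h(65,867)=(65*31+867)%997=888 -> [888]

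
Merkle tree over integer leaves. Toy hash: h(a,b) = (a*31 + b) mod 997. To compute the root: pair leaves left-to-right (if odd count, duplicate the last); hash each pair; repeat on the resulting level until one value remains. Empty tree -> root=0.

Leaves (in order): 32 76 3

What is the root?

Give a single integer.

Answer: 303

Derivation:
L0: [32, 76, 3]
L1: h(32,76)=(32*31+76)%997=71 h(3,3)=(3*31+3)%997=96 -> [71, 96]
L2: h(71,96)=(71*31+96)%997=303 -> [303]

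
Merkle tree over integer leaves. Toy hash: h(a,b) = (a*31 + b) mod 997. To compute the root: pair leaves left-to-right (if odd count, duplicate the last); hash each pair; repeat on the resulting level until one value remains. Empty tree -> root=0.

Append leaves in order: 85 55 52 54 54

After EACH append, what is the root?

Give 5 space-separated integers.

After append 85 (leaves=[85]):
  L0: [85]
  root=85
After append 55 (leaves=[85, 55]):
  L0: [85, 55]
  L1: h(85,55)=(85*31+55)%997=696 -> [696]
  root=696
After append 52 (leaves=[85, 55, 52]):
  L0: [85, 55, 52]
  L1: h(85,55)=(85*31+55)%997=696 h(52,52)=(52*31+52)%997=667 -> [696, 667]
  L2: h(696,667)=(696*31+667)%997=309 -> [309]
  root=309
After append 54 (leaves=[85, 55, 52, 54]):
  L0: [85, 55, 52, 54]
  L1: h(85,55)=(85*31+55)%997=696 h(52,54)=(52*31+54)%997=669 -> [696, 669]
  L2: h(696,669)=(696*31+669)%997=311 -> [311]
  root=311
After append 54 (leaves=[85, 55, 52, 54, 54]):
  L0: [85, 55, 52, 54, 54]
  L1: h(85,55)=(85*31+55)%997=696 h(52,54)=(52*31+54)%997=669 h(54,54)=(54*31+54)%997=731 -> [696, 669, 731]
  L2: h(696,669)=(696*31+669)%997=311 h(731,731)=(731*31+731)%997=461 -> [311, 461]
  L3: h(311,461)=(311*31+461)%997=132 -> [132]
  root=132

Answer: 85 696 309 311 132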